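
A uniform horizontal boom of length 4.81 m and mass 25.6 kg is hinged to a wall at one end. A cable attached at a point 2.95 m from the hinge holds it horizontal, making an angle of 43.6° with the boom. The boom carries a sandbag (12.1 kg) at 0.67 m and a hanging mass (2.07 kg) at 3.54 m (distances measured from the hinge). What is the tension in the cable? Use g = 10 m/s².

Choose the hinge as the axis so the unknown hinge reaction has zero arm there.
Beam weight: 25.6 × 10 = 256 N down at 2.405 m → arm 2.405 m, τ = 256 × 2.405 = 615.7 N·m clockwise.
Sandbag: 12.1 × 10 = 121 N down at 0.67 m → arm 0.67 m, τ = 121 × 0.67 = 81.07 N·m clockwise.
Hanging mass: 2.07 × 10 = 20.7 N down at 3.54 m → arm 3.54 m, τ = 20.7 × 3.54 = 73.28 N·m clockwise.
Total clockwise load moment = 770 N·m.
The cable tension T acts at 2.95 m; only its component perpendicular to the boom, T sinθ, produces torque. sin 43.6° = 0.6896.
Setting net torque to zero: T × 2.95 × 0.6896 = 770 → T = 770 / 2.034 = 379 N.

T ≈ 379 N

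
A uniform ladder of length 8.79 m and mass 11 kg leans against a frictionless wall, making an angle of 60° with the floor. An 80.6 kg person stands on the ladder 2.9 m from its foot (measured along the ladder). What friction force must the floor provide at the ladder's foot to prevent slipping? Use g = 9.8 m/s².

f ≈ 182 N

Take moments about the foot of the ladder.
Ladder weight 11×9.8 = 107.8 N acts at 4.395 m along the ladder; its horizontal arm is 4.395·cos60° = 2.198 m → τ = 236.9 N·m clockwise.
Person: 80.6×9.8 = 789.9 N at 2.9 m → arm 1.45 m → τ = 1145 N·m clockwise.
Wall normal N acts horizontally at the top; its moment arm is the height L sinθ = 8.79·sin60° = 7.612 m, counterclockwise.
For rotational equilibrium, N × 7.612 = 1382, so N = 182 N.
ΣFx = 0: friction at the foot balances the wall's push, so f = N_wall = 182 N.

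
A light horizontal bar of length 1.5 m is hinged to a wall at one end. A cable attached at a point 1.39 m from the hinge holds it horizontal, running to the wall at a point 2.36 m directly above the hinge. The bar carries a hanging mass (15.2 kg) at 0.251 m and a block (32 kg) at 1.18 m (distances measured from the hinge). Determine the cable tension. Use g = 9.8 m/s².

Choose the hinge as the axis so the unknown hinge reaction has zero arm there.
Hanging mass: 15.2 × 9.8 = 149 N down at 0.251 m → arm 0.251 m, τ = 149 × 0.251 = 37.4 N·m clockwise.
Block: 32 × 9.8 = 313.6 N down at 1.18 m → arm 1.18 m, τ = 313.6 × 1.18 = 370 N·m clockwise.
Total clockwise load moment = 407.4 N·m.
The cable tension T acts at 1.39 m; only its component perpendicular to the bar, T sinθ, produces torque. sinθ = h/√(h²+d²) = 2.36/√(2.36²+1.39²) = 0.8617.
Στ = 0 ⇒ T × 1.39 × 0.8617 = 407.4 ⇒ T = 407.4 / 1.198 = 340 N.

T ≈ 340 N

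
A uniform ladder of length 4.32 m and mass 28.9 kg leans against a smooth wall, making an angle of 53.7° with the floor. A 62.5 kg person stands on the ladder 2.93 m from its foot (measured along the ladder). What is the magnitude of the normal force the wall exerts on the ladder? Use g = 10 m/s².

N_wall ≈ 418 N

Taking torques about the foot of the ladder:
Ladder weight 28.9×10 = 289 N acts at 2.16 m along the ladder; its horizontal arm is 2.16·cos53.7° = 1.279 m → τ = 369.6 N·m clockwise.
Person: 62.5×10 = 625 N at 2.93 m → arm 1.735 m → τ = 1084 N·m clockwise.
Wall normal N acts horizontally at the top; its moment arm is the height L sinθ = 4.32·sin53.7° = 3.482 m, counterclockwise.
For rotational equilibrium, N × 3.482 = 1454, so N = 418 N.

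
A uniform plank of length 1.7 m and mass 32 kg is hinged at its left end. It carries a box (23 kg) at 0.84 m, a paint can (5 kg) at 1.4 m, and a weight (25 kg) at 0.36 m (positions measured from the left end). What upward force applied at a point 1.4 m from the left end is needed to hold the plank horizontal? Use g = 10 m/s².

F ≈ 447 N

Sum moments about the left end (the unknown pivot reaction has zero arm there).
Beam weight: 32 × 10 = 320 N down at 0.85 m → arm 0.85 m, τ = 320 × 0.85 = 272 N·m clockwise.
Box: 23 × 10 = 230 N down at 0.84 m → arm 0.84 m, τ = 230 × 0.84 = 193.2 N·m clockwise.
Paint can: 5 × 10 = 50 N down at 1.4 m → arm 1.4 m, τ = 50 × 1.4 = 70 N·m clockwise.
Weight: 25 × 10 = 250 N down at 0.36 m → arm 0.36 m, τ = 250 × 0.36 = 90 N·m clockwise.
Net moment of the loads = 625.2 N·m clockwise.
The upward force F acts at a point 1.4 m from the left end, arm 1.4 m, giving F × 1.4 counterclockwise.
For rotational equilibrium, F × 1.4 = 625.2, so F = 625.2 / 1.4 = 447 N.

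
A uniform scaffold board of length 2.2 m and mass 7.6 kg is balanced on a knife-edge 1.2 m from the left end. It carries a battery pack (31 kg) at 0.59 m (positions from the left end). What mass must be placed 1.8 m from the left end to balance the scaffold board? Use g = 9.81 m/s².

Taking torques about the knife-edge (at 1.2 m from the left end):
Beam weight: 7.6 × 9.81 = 74.56 N down at 1.1 m → arm 0.1 m, τ = 74.56 × 0.1 = 7.456 N·m counterclockwise.
Battery pack: 31 × 9.81 = 304.1 N down at 0.59 m → arm 0.61 m, τ = 304.1 × 0.61 = 185.5 N·m counterclockwise.
Net moment of known loads = 193 N·m counterclockwise.
An unknown mass m at 1.8 m has arm 0.6 m; its moment is m·g·0.6 clockwise.
For rotational equilibrium, m × 9.81 × 0.6 = 193, so m = 193 / (9.81 × 0.6) = 32.8 kg.

m ≈ 32.8 kg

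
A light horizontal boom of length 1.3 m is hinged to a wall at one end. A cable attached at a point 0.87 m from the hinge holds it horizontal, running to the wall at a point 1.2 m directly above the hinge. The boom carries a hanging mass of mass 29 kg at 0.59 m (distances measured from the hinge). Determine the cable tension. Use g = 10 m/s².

T ≈ 243 N

About the hinge:
Hanging mass: 29 × 10 = 290 N down at 0.59 m → arm 0.59 m, τ = 290 × 0.59 = 171.1 N·m clockwise.
Total clockwise load moment = 171.1 N·m.
The cable tension T acts at 0.87 m; only its component perpendicular to the boom, T sinθ, produces torque. sinθ = h/√(h²+d²) = 1.2/√(1.2²+0.87²) = 0.8096.
Balancing moments: T × 0.87 × 0.8096 = 171.1, giving T = 171.1 / 0.7044 = 243 N.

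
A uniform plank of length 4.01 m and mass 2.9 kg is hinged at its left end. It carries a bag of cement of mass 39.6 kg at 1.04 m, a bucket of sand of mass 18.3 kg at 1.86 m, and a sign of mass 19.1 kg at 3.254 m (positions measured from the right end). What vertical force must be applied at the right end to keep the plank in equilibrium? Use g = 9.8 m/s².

F ≈ 433 N

About the left end:
Beam weight: 2.9 × 9.8 = 28.42 N down at 2.005 m → arm 2.005 m, τ = 28.42 × 2.005 = 56.98 N·m clockwise.
Bag of cement: 39.6 × 9.8 = 388.1 N down at 1.04 m → arm 2.97 m, τ = 388.1 × 2.97 = 1153 N·m clockwise.
Bucket of sand: 18.3 × 9.8 = 179.3 N down at 1.86 m → arm 2.15 m, τ = 179.3 × 2.15 = 385.5 N·m clockwise.
Sign: 19.1 × 9.8 = 187.2 N down at 3.254 m → arm 0.756 m, τ = 187.2 × 0.756 = 141.5 N·m clockwise.
Net moment of the loads = 1737 N·m clockwise.
The upward force F acts at the right end, arm 4.01 m, giving F × 4.01 counterclockwise.
For rotational equilibrium, F × 4.01 = 1737, so F = 1737 / 4.01 = 433 N.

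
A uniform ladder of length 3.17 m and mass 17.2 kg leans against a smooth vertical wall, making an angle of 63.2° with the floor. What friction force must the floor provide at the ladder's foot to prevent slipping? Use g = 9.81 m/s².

f ≈ 42.6 N

Taking torques about the foot of the ladder:
Ladder weight 17.2×9.81 = 168.7 N acts at 1.585 m along the ladder; its horizontal arm is 1.585·cos63.2° = 0.7146 m → τ = 120.6 N·m clockwise.
Wall normal N acts horizontally at the top; its moment arm is the height L sinθ = 3.17·sin63.2° = 2.829 m, counterclockwise.
Balancing moments: N × 2.829 = 120.6, giving N = 42.6 N.
ΣFx = 0: friction at the foot balances the wall's push, so f = N_wall = 42.6 N.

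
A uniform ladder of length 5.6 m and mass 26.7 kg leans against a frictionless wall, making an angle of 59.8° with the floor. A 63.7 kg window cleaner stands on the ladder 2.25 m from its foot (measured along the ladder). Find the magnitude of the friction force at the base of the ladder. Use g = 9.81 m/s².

Taking torques about the foot of the ladder:
Ladder weight 26.7×9.81 = 261.9 N acts at 2.8 m along the ladder; its horizontal arm is 2.8·cos59.8° = 1.408 m → τ = 368.8 N·m clockwise.
Window cleaner: 63.7×9.81 = 624.9 N at 2.25 m → arm 1.132 m → τ = 707.4 N·m clockwise.
Wall normal N acts horizontally at the top; its moment arm is the height L sinθ = 5.6·sin59.8° = 4.84 m, counterclockwise.
Balancing moments: N × 4.84 = 1076, giving N = 222 N.
ΣFx = 0: friction at the foot balances the wall's push, so f = N_wall = 222 N.

f ≈ 222 N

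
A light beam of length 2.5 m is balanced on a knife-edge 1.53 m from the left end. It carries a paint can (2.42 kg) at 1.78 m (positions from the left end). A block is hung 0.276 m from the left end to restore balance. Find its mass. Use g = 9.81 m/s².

m ≈ 0.482 kg

Taking torques about the knife-edge (at 1.53 m from the left end):
Paint can: 2.42 × 9.81 = 23.74 N down at 1.78 m → arm 0.25 m, τ = 23.74 × 0.25 = 5.935 N·m clockwise.
Net moment of known loads = 5.935 N·m clockwise.
An unknown mass m at 0.276 m has arm 1.254 m; its moment is m·g·1.254 counterclockwise.
For rotational equilibrium, m × 9.81 × 1.254 = 5.935, so m = 5.935 / (9.81 × 1.254) = 0.482 kg.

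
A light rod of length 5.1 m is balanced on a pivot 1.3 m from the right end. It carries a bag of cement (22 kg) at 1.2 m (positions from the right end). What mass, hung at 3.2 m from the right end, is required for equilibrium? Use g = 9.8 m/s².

m ≈ 1.16 kg

Taking torques about the pivot (at 1.3 m from the right end):
Bag of cement: 22 × 9.8 = 215.6 N down at 1.2 m → arm 0.1 m, τ = 215.6 × 0.1 = 21.56 N·m clockwise.
Net moment of known loads = 21.56 N·m clockwise.
An unknown mass m at 3.2 m has arm 1.9 m; its moment is m·g·1.9 counterclockwise.
Στ = 0 ⇒ m × 9.8 × 1.9 = 21.56 ⇒ m = 21.56 / (9.8 × 1.9) = 1.16 kg.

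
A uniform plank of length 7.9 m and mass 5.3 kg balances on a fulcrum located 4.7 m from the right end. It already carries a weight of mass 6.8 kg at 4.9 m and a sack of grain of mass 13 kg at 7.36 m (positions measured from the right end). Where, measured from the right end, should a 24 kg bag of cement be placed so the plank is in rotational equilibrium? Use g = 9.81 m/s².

Take moments about the fulcrum (at 4.7 m from the right end).
Beam weight: 5.3 × 9.81 = 51.99 N down at 3.95 m → arm 0.75 m, τ = 51.99 × 0.75 = 38.99 N·m clockwise.
Weight: 6.8 × 9.81 = 66.71 N down at 4.9 m → arm 0.2 m, τ = 66.71 × 0.2 = 13.34 N·m counterclockwise.
Sack of grain: 13 × 9.81 = 127.5 N down at 7.36 m → arm 2.66 m, τ = 127.5 × 2.66 = 339.2 N·m counterclockwise.
Net moment of existing loads = 313.6 N·m counterclockwise.
The bag of cement weighs 24 × 9.81 = 235.4 N and must supply an equal clockwise moment, so its lever arm about the fulcrum is 313.6 / 235.4 = 1.33 m.
That puts it at 4.7 − 1.33 = 3.37 m from the right end.

x ≈ 3.37 m from the right end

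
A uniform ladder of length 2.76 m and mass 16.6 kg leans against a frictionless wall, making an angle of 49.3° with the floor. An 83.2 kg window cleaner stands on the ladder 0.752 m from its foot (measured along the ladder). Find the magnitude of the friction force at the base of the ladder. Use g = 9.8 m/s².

f ≈ 261 N

Take moments about the foot of the ladder.
Ladder weight 16.6×9.8 = 162.7 N acts at 1.38 m along the ladder; its horizontal arm is 1.38·cos49.3° = 0.8999 m → τ = 146.4 N·m clockwise.
Window cleaner: 83.2×9.8 = 815.4 N at 0.752 m → arm 0.4904 m → τ = 399.9 N·m clockwise.
Wall normal N acts horizontally at the top; its moment arm is the height L sinθ = 2.76·sin49.3° = 2.092 m, counterclockwise.
Στ = 0 ⇒ N × 2.092 = 546.3 ⇒ N = 261 N.
ΣFx = 0: friction at the foot balances the wall's push, so f = N_wall = 261 N.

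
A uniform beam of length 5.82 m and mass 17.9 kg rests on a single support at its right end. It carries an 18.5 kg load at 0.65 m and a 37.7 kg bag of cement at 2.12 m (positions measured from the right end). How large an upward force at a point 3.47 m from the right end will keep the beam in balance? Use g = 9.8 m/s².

F ≈ 407 N

Sum moments about the right end (the unknown pivot reaction has zero arm there).
Beam weight: 17.9 × 9.8 = 175.4 N down at 2.91 m → arm 2.91 m, τ = 175.4 × 2.91 = 510.4 N·m counterclockwise.
Load: 18.5 × 9.8 = 181.3 N down at 0.65 m → arm 0.65 m, τ = 181.3 × 0.65 = 117.8 N·m counterclockwise.
Bag of cement: 37.7 × 9.8 = 369.5 N down at 2.12 m → arm 2.12 m, τ = 369.5 × 2.12 = 783.3 N·m counterclockwise.
Net moment of the loads = 1412 N·m counterclockwise.
The upward force F acts at a point 3.47 m from the right end, arm 3.47 m, giving F × 3.47 clockwise.
Balancing moments: F × 3.47 = 1412, giving F = 1412 / 3.47 = 407 N.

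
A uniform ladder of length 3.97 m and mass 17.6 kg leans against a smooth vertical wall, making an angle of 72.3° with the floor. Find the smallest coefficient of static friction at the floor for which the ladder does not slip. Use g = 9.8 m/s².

About the foot of the ladder:
Ladder weight 17.6×9.8 = 172.5 N acts at 1.985 m along the ladder; its horizontal arm is 1.985·cos72.3° = 0.6035 m → τ = 104.1 N·m clockwise.
Wall normal N acts horizontally at the top; its moment arm is the height L sinθ = 3.97·sin72.3° = 3.782 m, counterclockwise.
For rotational equilibrium, N × 3.782 = 104.1, so N = 27.53 N.
ΣFx = 0 ⇒ f = N_wall = 27.53 N. ΣFy = 0 ⇒ N_floor = 172.5 N.
μ_min = f / N_floor = 27.53 / 172.5 = 0.16.

μ_min ≈ 0.16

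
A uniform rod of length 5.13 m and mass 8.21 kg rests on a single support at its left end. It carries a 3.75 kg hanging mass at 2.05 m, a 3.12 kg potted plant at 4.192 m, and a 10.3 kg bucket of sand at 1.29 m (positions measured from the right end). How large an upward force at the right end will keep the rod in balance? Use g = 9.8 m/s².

Choose the left end as the axis so the unknown pivot reaction has zero arm there.
Beam weight: 8.21 × 9.8 = 80.46 N down at 2.565 m → arm 2.565 m, τ = 80.46 × 2.565 = 206.4 N·m clockwise.
Hanging mass: 3.75 × 9.8 = 36.75 N down at 2.05 m → arm 3.08 m, τ = 36.75 × 3.08 = 113.2 N·m clockwise.
Potted plant: 3.12 × 9.8 = 30.58 N down at 4.192 m → arm 0.938 m, τ = 30.58 × 0.938 = 28.68 N·m clockwise.
Bucket of sand: 10.3 × 9.8 = 100.9 N down at 1.29 m → arm 3.84 m, τ = 100.9 × 3.84 = 387.5 N·m clockwise.
Net moment of the loads = 735.8 N·m clockwise.
The upward force F acts at the right end, arm 5.13 m, giving F × 5.13 counterclockwise.
For rotational equilibrium, F × 5.13 = 735.8, so F = 735.8 / 5.13 = 143 N.

F ≈ 143 N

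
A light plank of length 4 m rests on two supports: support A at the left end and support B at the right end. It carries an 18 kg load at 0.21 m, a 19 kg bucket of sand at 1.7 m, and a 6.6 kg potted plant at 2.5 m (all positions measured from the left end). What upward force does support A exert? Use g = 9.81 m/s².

R_A ≈ 299 N

Take moments about support B.
Load: 18 × 9.81 = 176.6 N down at 0.21 m → arm 3.79 m, τ = 176.6 × 3.79 = 669.3 N·m counterclockwise.
Bucket of sand: 19 × 9.81 = 186.4 N down at 1.7 m → arm 2.3 m, τ = 186.4 × 2.3 = 428.7 N·m counterclockwise.
Potted plant: 6.6 × 9.81 = 64.75 N down at 2.5 m → arm 1.5 m, τ = 64.75 × 1.5 = 97.12 N·m counterclockwise.
Net load moment about support B = 1195 N·m counterclockwise.
Reaction R at support A is upward at 0 m, arm 4 m → moment R × 4 clockwise.
Στ = 0 ⇒ R × 4 = 1195 ⇒ R = 299 N.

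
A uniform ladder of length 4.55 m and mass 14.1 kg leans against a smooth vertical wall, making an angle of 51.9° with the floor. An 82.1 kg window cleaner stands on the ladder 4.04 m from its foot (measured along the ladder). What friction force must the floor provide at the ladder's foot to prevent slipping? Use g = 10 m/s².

f ≈ 627 N

Choose the foot of the ladder as the axis so the floor normal and friction both act there and drop out.
Ladder weight 14.1×10 = 141 N acts at 2.275 m along the ladder; its horizontal arm is 2.275·cos51.9° = 1.404 m → τ = 198 N·m clockwise.
Window cleaner: 82.1×10 = 821 N at 4.04 m → arm 2.493 m → τ = 2047 N·m clockwise.
Wall normal N acts horizontally at the top; its moment arm is the height L sinθ = 4.55·sin51.9° = 3.581 m, counterclockwise.
Balancing moments: N × 3.581 = 2245, giving N = 627 N.
ΣFx = 0: friction at the foot balances the wall's push, so f = N_wall = 627 N.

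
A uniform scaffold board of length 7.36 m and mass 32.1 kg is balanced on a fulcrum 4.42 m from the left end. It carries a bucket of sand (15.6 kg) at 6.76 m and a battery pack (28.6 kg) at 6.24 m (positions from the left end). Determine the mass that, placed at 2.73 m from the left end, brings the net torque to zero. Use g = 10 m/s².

Sum moments about the fulcrum (at 4.42 m from the left end) (the support reaction has zero arm there).
Beam weight: 32.1 × 10 = 321 N down at 3.68 m → arm 0.74 m, τ = 321 × 0.74 = 237.5 N·m counterclockwise.
Bucket of sand: 15.6 × 10 = 156 N down at 6.76 m → arm 2.34 m, τ = 156 × 2.34 = 365 N·m clockwise.
Battery pack: 28.6 × 10 = 286 N down at 6.24 m → arm 1.82 m, τ = 286 × 1.82 = 520.5 N·m clockwise.
Net moment of known loads = 648 N·m clockwise.
An unknown mass m at 2.73 m has arm 1.69 m; its moment is m·g·1.69 counterclockwise.
For rotational equilibrium, m × 10 × 1.69 = 648, so m = 648 / (10 × 1.69) = 38.3 kg.

m ≈ 38.3 kg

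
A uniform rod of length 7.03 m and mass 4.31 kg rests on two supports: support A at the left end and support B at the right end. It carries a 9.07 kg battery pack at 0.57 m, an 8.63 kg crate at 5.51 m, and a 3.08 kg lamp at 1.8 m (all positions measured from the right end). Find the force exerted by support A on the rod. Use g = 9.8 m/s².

Sum moments about support B (its reaction then has zero moment arm).
Beam weight: 4.31 × 9.8 = 42.24 N down at 3.515 m → arm 3.515 m, τ = 42.24 × 3.515 = 148.5 N·m counterclockwise.
Battery pack: 9.07 × 9.8 = 88.89 N down at 0.57 m → arm 0.57 m, τ = 88.89 × 0.57 = 50.67 N·m counterclockwise.
Crate: 8.63 × 9.8 = 84.57 N down at 5.51 m → arm 5.51 m, τ = 84.57 × 5.51 = 466 N·m counterclockwise.
Lamp: 3.08 × 9.8 = 30.18 N down at 1.8 m → arm 1.8 m, τ = 30.18 × 1.8 = 54.32 N·m counterclockwise.
Net load moment about support B = 719.5 N·m counterclockwise.
Reaction R at support A is upward at 7.03 m, arm 7.03 m → moment R × 7.03 clockwise.
Balancing moments: R × 7.03 = 719.5, giving R = 102 N.

R_A ≈ 102 N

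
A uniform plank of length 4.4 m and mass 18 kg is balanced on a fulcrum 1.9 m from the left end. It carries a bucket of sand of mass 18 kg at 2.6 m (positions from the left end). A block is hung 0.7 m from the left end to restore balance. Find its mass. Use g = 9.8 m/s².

Take moments about the fulcrum (at 1.9 m from the left end).
Beam weight: 18 × 9.8 = 176.4 N down at 2.2 m → arm 0.3 m, τ = 176.4 × 0.3 = 52.92 N·m clockwise.
Bucket of sand: 18 × 9.8 = 176.4 N down at 2.6 m → arm 0.7 m, τ = 176.4 × 0.7 = 123.5 N·m clockwise.
Net moment of known loads = 176.4 N·m clockwise.
An unknown mass m at 0.7 m has arm 1.2 m; its moment is m·g·1.2 counterclockwise.
Στ = 0 ⇒ m × 9.8 × 1.2 = 176.4 ⇒ m = 176.4 / (9.8 × 1.2) = 15 kg.

m ≈ 15 kg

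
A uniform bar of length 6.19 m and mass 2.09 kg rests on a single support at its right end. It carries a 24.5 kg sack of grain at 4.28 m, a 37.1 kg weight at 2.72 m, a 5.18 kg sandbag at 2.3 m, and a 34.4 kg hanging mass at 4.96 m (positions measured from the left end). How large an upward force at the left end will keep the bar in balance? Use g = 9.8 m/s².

Choose the right end as the axis so the unknown pivot reaction has zero arm there.
Beam weight: 2.09 × 9.8 = 20.48 N down at 3.095 m → arm 3.095 m, τ = 20.48 × 3.095 = 63.39 N·m counterclockwise.
Sack of grain: 24.5 × 9.8 = 240.1 N down at 4.28 m → arm 1.91 m, τ = 240.1 × 1.91 = 458.6 N·m counterclockwise.
Weight: 37.1 × 9.8 = 363.6 N down at 2.72 m → arm 3.47 m, τ = 363.6 × 3.47 = 1262 N·m counterclockwise.
Sandbag: 5.18 × 9.8 = 50.76 N down at 2.3 m → arm 3.89 m, τ = 50.76 × 3.89 = 197.5 N·m counterclockwise.
Hanging mass: 34.4 × 9.8 = 337.1 N down at 4.96 m → arm 1.23 m, τ = 337.1 × 1.23 = 414.6 N·m counterclockwise.
Net moment of the loads = 2396 N·m counterclockwise.
The upward force F acts at the left end, arm 6.19 m, giving F × 6.19 clockwise.
Balancing moments: F × 6.19 = 2396, giving F = 2396 / 6.19 = 387 N.

F ≈ 387 N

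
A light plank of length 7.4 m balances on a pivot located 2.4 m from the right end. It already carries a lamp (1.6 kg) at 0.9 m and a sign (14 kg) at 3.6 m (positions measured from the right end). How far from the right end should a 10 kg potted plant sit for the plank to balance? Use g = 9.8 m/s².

x ≈ 0.96 m from the right end

Take moments about the pivot (at 2.4 m from the right end).
Lamp: 1.6 × 9.8 = 15.68 N down at 0.9 m → arm 1.5 m, τ = 15.68 × 1.5 = 23.52 N·m clockwise.
Sign: 14 × 9.8 = 137.2 N down at 3.6 m → arm 1.2 m, τ = 137.2 × 1.2 = 164.6 N·m counterclockwise.
Net moment of existing loads = 141.1 N·m counterclockwise.
The potted plant weighs 10 × 9.8 = 98 N and must supply an equal clockwise moment, so its lever arm about the pivot is 141.1 / 98 = 1.44 m.
That puts it at 2.4 − 1.44 = 0.96 m from the right end.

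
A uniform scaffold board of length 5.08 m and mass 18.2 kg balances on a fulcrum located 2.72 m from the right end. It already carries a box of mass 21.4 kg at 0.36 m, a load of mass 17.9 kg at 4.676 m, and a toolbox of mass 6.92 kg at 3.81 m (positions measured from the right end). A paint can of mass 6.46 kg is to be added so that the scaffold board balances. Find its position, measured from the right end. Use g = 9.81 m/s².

Take moments about the fulcrum (at 2.72 m from the right end).
Beam weight: 18.2 × 9.81 = 178.5 N down at 2.54 m → arm 0.18 m, τ = 178.5 × 0.18 = 32.13 N·m clockwise.
Box: 21.4 × 9.81 = 209.9 N down at 0.36 m → arm 2.36 m, τ = 209.9 × 2.36 = 495.4 N·m clockwise.
Load: 17.9 × 9.81 = 175.6 N down at 4.676 m → arm 1.956 m, τ = 175.6 × 1.956 = 343.5 N·m counterclockwise.
Toolbox: 6.92 × 9.81 = 67.89 N down at 3.81 m → arm 1.09 m, τ = 67.89 × 1.09 = 74 N·m counterclockwise.
Net moment of existing loads = 110 N·m clockwise.
The paint can weighs 6.46 × 9.81 = 63.37 N and must supply an equal counterclockwise moment, so its lever arm about the fulcrum is 110 / 63.37 = 1.74 m.
That puts it at 2.72 + 1.74 = 4.46 m from the right end.

x ≈ 4.46 m from the right end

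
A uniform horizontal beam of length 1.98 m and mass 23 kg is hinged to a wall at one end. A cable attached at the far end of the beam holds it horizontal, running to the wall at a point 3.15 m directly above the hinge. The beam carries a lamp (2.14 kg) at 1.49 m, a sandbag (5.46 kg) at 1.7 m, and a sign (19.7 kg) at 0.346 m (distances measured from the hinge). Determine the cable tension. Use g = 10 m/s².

About the hinge:
Beam weight: 23 × 10 = 230 N down at 0.99 m → arm 0.99 m, τ = 230 × 0.99 = 227.7 N·m clockwise.
Lamp: 2.14 × 10 = 21.4 N down at 1.49 m → arm 1.49 m, τ = 21.4 × 1.49 = 31.89 N·m clockwise.
Sandbag: 5.46 × 10 = 54.6 N down at 1.7 m → arm 1.7 m, τ = 54.6 × 1.7 = 92.82 N·m clockwise.
Sign: 19.7 × 10 = 197 N down at 0.346 m → arm 0.346 m, τ = 197 × 0.346 = 68.16 N·m clockwise.
Total clockwise load moment = 420.6 N·m.
The cable tension T acts at 1.98 m; only its component perpendicular to the beam, T sinθ, produces torque. sinθ = h/√(h²+d²) = 3.15/√(3.15²+1.98²) = 0.8466.
Στ = 0 ⇒ T × 1.98 × 0.8466 = 420.6 ⇒ T = 420.6 / 1.676 = 251 N.

T ≈ 251 N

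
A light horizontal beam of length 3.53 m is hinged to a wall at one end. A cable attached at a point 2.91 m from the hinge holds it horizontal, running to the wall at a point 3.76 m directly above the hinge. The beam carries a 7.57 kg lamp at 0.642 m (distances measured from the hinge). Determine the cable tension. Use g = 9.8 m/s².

T ≈ 20.7 N

About the hinge:
Lamp: 7.57 × 9.8 = 74.19 N down at 0.642 m → arm 0.642 m, τ = 74.19 × 0.642 = 47.63 N·m clockwise.
Total clockwise load moment = 47.63 N·m.
The cable tension T acts at 2.91 m; only its component perpendicular to the beam, T sinθ, produces torque. sinθ = h/√(h²+d²) = 3.76/√(3.76²+2.91²) = 0.7908.
Setting net torque to zero: T × 2.91 × 0.7908 = 47.63 → T = 47.63 / 2.301 = 20.7 N.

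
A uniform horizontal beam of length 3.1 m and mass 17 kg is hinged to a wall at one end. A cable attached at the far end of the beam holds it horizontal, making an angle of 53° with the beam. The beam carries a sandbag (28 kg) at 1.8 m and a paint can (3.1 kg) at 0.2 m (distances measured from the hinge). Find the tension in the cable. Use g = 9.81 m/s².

T ≈ 307 N

About the hinge:
Beam weight: 17 × 9.81 = 166.8 N down at 1.55 m → arm 1.55 m, τ = 166.8 × 1.55 = 258.5 N·m clockwise.
Sandbag: 28 × 9.81 = 274.7 N down at 1.8 m → arm 1.8 m, τ = 274.7 × 1.8 = 494.5 N·m clockwise.
Paint can: 3.1 × 9.81 = 30.41 N down at 0.2 m → arm 0.2 m, τ = 30.41 × 0.2 = 6.082 N·m clockwise.
Total clockwise load moment = 759.1 N·m.
The cable tension T acts at 3.1 m; only its component perpendicular to the beam, T sinθ, produces torque. sin 53° = 0.7986.
Setting net torque to zero: T × 3.1 × 0.7986 = 759.1 → T = 759.1 / 2.476 = 307 N.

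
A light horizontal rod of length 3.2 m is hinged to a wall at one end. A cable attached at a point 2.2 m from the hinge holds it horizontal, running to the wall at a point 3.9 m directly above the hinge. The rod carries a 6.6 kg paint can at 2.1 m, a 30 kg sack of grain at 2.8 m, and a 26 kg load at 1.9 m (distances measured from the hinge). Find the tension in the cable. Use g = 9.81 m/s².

T ≈ 754 N

Sum moments about the hinge (the unknown hinge reaction has zero arm there).
Paint can: 6.6 × 9.81 = 64.75 N down at 2.1 m → arm 2.1 m, τ = 64.75 × 2.1 = 136 N·m clockwise.
Sack of grain: 30 × 9.81 = 294.3 N down at 2.8 m → arm 2.8 m, τ = 294.3 × 2.8 = 824 N·m clockwise.
Load: 26 × 9.81 = 255.1 N down at 1.9 m → arm 1.9 m, τ = 255.1 × 1.9 = 484.7 N·m clockwise.
Total clockwise load moment = 1445 N·m.
The cable tension T acts at 2.2 m; only its component perpendicular to the rod, T sinθ, produces torque. sinθ = h/√(h²+d²) = 3.9/√(3.9²+2.2²) = 0.871.
Setting net torque to zero: T × 2.2 × 0.871 = 1445 → T = 1445 / 1.916 = 754 N.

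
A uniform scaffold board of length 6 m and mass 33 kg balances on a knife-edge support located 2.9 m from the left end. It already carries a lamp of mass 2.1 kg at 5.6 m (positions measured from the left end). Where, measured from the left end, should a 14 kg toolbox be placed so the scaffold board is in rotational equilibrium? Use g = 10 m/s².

Taking torques about the knife-edge support (at 2.9 m from the left end):
Beam weight: 33 × 10 = 330 N down at 3 m → arm 0.1 m, τ = 330 × 0.1 = 33 N·m clockwise.
Lamp: 2.1 × 10 = 21 N down at 5.6 m → arm 2.7 m, τ = 21 × 2.7 = 56.7 N·m clockwise.
Net moment of existing loads = 89.7 N·m clockwise.
The toolbox weighs 14 × 10 = 140 N and must supply an equal counterclockwise moment, so its lever arm about the knife-edge support is 89.7 / 140 = 0.641 m.
That puts it at 2.9 − 0.641 = 2.26 m from the left end.

x ≈ 2.26 m from the left end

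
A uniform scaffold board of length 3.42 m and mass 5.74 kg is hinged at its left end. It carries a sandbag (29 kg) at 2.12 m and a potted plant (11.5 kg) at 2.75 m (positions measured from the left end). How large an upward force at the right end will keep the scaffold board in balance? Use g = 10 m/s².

F ≈ 301 N

Choose the left end as the axis so the unknown pivot reaction has zero arm there.
Beam weight: 5.74 × 10 = 57.4 N down at 1.71 m → arm 1.71 m, τ = 57.4 × 1.71 = 98.15 N·m clockwise.
Sandbag: 29 × 10 = 290 N down at 2.12 m → arm 2.12 m, τ = 290 × 2.12 = 614.8 N·m clockwise.
Potted plant: 11.5 × 10 = 115 N down at 2.75 m → arm 2.75 m, τ = 115 × 2.75 = 316.2 N·m clockwise.
Net moment of the loads = 1029 N·m clockwise.
The upward force F acts at the right end, arm 3.42 m, giving F × 3.42 counterclockwise.
Setting net torque to zero: F × 3.42 = 1029 → F = 1029 / 3.42 = 301 N.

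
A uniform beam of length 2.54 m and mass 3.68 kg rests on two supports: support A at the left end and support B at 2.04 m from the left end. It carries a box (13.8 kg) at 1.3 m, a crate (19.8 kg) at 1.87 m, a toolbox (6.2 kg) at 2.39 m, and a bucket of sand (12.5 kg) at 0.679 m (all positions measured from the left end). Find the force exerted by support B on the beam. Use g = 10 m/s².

Take moments about support A.
Beam weight: 3.68 × 10 = 36.8 N down at 1.27 m → arm 1.27 m, τ = 36.8 × 1.27 = 46.74 N·m clockwise.
Box: 13.8 × 10 = 138 N down at 1.3 m → arm 1.3 m, τ = 138 × 1.3 = 179.4 N·m clockwise.
Crate: 19.8 × 10 = 198 N down at 1.87 m → arm 1.87 m, τ = 198 × 1.87 = 370.3 N·m clockwise.
Toolbox: 6.2 × 10 = 62 N down at 2.39 m → arm 2.39 m, τ = 62 × 2.39 = 148.2 N·m clockwise.
Bucket of sand: 12.5 × 10 = 125 N down at 0.679 m → arm 0.679 m, τ = 125 × 0.679 = 84.88 N·m clockwise.
Net load moment about support A = 829.5 N·m clockwise.
Reaction R at support B is upward at 2.04 m, arm 2.04 m → moment R × 2.04 counterclockwise.
For rotational equilibrium, R × 2.04 = 829.5, so R = 407 N.

R_B ≈ 407 N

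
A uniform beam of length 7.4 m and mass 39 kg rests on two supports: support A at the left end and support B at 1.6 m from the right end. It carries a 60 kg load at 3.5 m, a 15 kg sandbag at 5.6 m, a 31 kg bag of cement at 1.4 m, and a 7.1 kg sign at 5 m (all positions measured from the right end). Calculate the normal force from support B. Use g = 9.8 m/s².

R_B ≈ 1030 N

Take moments about support A.
Beam weight: 39 × 9.8 = 382.2 N down at 3.7 m → arm 3.7 m, τ = 382.2 × 3.7 = 1414 N·m clockwise.
Load: 60 × 9.8 = 588 N down at 3.5 m → arm 3.9 m, τ = 588 × 3.9 = 2293 N·m clockwise.
Sandbag: 15 × 9.8 = 147 N down at 5.6 m → arm 1.8 m, τ = 147 × 1.8 = 264.6 N·m clockwise.
Bag of cement: 31 × 9.8 = 303.8 N down at 1.4 m → arm 6 m, τ = 303.8 × 6 = 1823 N·m clockwise.
Sign: 7.1 × 9.8 = 69.58 N down at 5 m → arm 2.4 m, τ = 69.58 × 2.4 = 167 N·m clockwise.
Net load moment about support A = 5962 N·m clockwise.
Reaction R at support B is upward at 1.6 m, arm 5.8 m → moment R × 5.8 counterclockwise.
Balancing moments: R × 5.8 = 5962, giving R = 1030 N.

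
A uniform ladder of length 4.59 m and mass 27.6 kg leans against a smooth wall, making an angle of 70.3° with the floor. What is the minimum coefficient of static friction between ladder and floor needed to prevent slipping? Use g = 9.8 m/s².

Choose the foot of the ladder as the axis so the floor normal and friction both act there and drop out.
Ladder weight 27.6×9.8 = 270.5 N acts at 2.295 m along the ladder; its horizontal arm is 2.295·cos70.3° = 0.7736 m → τ = 209.3 N·m clockwise.
Wall normal N acts horizontally at the top; its moment arm is the height L sinθ = 4.59·sin70.3° = 4.321 m, counterclockwise.
For rotational equilibrium, N × 4.321 = 209.3, so N = 48.44 N.
ΣFx = 0 ⇒ f = N_wall = 48.44 N. ΣFy = 0 ⇒ N_floor = 270.5 N.
μ_min = f / N_floor = 48.44 / 270.5 = 0.179.

μ_min ≈ 0.179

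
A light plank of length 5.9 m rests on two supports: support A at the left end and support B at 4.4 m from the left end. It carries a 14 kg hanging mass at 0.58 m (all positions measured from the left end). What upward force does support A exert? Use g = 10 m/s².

R_A ≈ 122 N

About support B:
Hanging mass: 14 × 10 = 140 N down at 0.58 m → arm 3.82 m, τ = 140 × 3.82 = 534.8 N·m counterclockwise.
Net load moment about support B = 534.8 N·m counterclockwise.
Reaction R at support A is upward at 0 m, arm 4.4 m → moment R × 4.4 clockwise.
Setting net torque to zero: R × 4.4 = 534.8 → R = 122 N.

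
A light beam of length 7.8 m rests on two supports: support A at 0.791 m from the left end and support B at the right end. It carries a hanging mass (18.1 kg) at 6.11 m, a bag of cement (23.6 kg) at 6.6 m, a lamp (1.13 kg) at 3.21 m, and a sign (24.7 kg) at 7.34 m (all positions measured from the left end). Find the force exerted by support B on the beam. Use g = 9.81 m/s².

Take moments about support A.
Hanging mass: 18.1 × 9.81 = 177.6 N down at 6.11 m → arm 5.319 m, τ = 177.6 × 5.319 = 944.7 N·m clockwise.
Bag of cement: 23.6 × 9.81 = 231.5 N down at 6.6 m → arm 5.809 m, τ = 231.5 × 5.809 = 1345 N·m clockwise.
Lamp: 1.13 × 9.81 = 11.09 N down at 3.21 m → arm 2.419 m, τ = 11.09 × 2.419 = 26.83 N·m clockwise.
Sign: 24.7 × 9.81 = 242.3 N down at 7.34 m → arm 6.549 m, τ = 242.3 × 6.549 = 1587 N·m clockwise.
Net load moment about support A = 3904 N·m clockwise.
Reaction R at support B is upward at 7.8 m, arm 7.009 m → moment R × 7.009 counterclockwise.
For rotational equilibrium, R × 7.009 = 3904, so R = 557 N.

R_B ≈ 557 N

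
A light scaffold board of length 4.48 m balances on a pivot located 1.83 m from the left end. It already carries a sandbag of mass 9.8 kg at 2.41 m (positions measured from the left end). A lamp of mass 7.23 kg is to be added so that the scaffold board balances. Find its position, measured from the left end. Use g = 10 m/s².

x ≈ 1.04 m from the left end

Choose the pivot (at 1.83 m from the left end) as the axis so the support reaction has zero arm there.
Sandbag: 9.8 × 10 = 98 N down at 2.41 m → arm 0.58 m, τ = 98 × 0.58 = 56.84 N·m clockwise.
Net moment of existing loads = 56.84 N·m clockwise.
The lamp weighs 7.23 × 10 = 72.3 N and must supply an equal counterclockwise moment, so its lever arm about the pivot is 56.84 / 72.3 = 0.786 m.
That puts it at 1.83 − 0.786 = 1.04 m from the left end.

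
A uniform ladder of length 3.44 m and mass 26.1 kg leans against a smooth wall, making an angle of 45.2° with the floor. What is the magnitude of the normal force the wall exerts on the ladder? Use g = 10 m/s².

Take moments about the foot of the ladder.
Ladder weight 26.1×10 = 261 N acts at 1.72 m along the ladder; its horizontal arm is 1.72·cos45.2° = 1.212 m → τ = 316.3 N·m clockwise.
Wall normal N acts horizontally at the top; its moment arm is the height L sinθ = 3.44·sin45.2° = 2.441 m, counterclockwise.
Balancing moments: N × 2.441 = 316.3, giving N = 130 N.

N_wall ≈ 130 N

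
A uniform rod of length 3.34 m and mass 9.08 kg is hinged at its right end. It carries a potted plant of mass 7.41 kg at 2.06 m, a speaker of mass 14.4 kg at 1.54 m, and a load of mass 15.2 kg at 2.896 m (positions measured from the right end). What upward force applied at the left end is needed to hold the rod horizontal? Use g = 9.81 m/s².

F ≈ 284 N

About the right end:
Beam weight: 9.08 × 9.81 = 89.07 N down at 1.67 m → arm 1.67 m, τ = 89.07 × 1.67 = 148.7 N·m counterclockwise.
Potted plant: 7.41 × 9.81 = 72.69 N down at 2.06 m → arm 2.06 m, τ = 72.69 × 2.06 = 149.7 N·m counterclockwise.
Speaker: 14.4 × 9.81 = 141.3 N down at 1.54 m → arm 1.54 m, τ = 141.3 × 1.54 = 217.6 N·m counterclockwise.
Load: 15.2 × 9.81 = 149.1 N down at 2.896 m → arm 2.896 m, τ = 149.1 × 2.896 = 431.8 N·m counterclockwise.
Net moment of the loads = 947.8 N·m counterclockwise.
The upward force F acts at the left end, arm 3.34 m, giving F × 3.34 clockwise.
For rotational equilibrium, F × 3.34 = 947.8, so F = 947.8 / 3.34 = 284 N.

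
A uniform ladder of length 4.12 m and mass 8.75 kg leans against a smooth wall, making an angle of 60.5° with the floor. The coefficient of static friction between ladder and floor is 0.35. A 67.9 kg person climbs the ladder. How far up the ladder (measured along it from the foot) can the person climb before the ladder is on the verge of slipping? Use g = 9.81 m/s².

d ≈ 2.61 m

Taking torques about the foot of the ladder:
Ladder weight 8.75×9.81 = 85.84 N acts at 2.06 m along the ladder; its horizontal arm is 2.06·cos60.5° = 1.014 m → τ = 87.04 N·m clockwise.
Person weight 67.9×9.81 = 666.1 N at distance d → arm d·cos60.5° → τ = 666.1·d·0.4924 clockwise.
Wall normal N at the top has arm L sinθ = 3.586 m counterclockwise, so Στ = 0 gives N·3.586 = 87.04 + 328·d.
ΣFy = 0 ⇒ N_floor = 751.9 N, so the maximum friction is μ_s·N_floor = 0.35×751.9 = 263.2 N. ΣFx = 0 ⇒ N_wall = f, so at the slipping point N = 263.2 N.
Substituting: 263.2×3.586 = 87.04 + 328·d ⇒ d = (943.8 − 87.04) / 328 = 2.61 m.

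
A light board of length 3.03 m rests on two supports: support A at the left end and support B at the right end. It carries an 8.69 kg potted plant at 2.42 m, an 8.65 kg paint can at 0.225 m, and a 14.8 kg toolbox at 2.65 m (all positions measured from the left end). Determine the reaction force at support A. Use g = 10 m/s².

About support B:
Potted plant: 8.69 × 10 = 86.9 N down at 2.42 m → arm 0.61 m, τ = 86.9 × 0.61 = 53.01 N·m counterclockwise.
Paint can: 8.65 × 10 = 86.5 N down at 0.225 m → arm 2.805 m, τ = 86.5 × 2.805 = 242.6 N·m counterclockwise.
Toolbox: 14.8 × 10 = 148 N down at 2.65 m → arm 0.38 m, τ = 148 × 0.38 = 56.24 N·m counterclockwise.
Net load moment about support B = 351.9 N·m counterclockwise.
Reaction R at support A is upward at 0 m, arm 3.03 m → moment R × 3.03 clockwise.
Setting net torque to zero: R × 3.03 = 351.9 → R = 116 N.

R_A ≈ 116 N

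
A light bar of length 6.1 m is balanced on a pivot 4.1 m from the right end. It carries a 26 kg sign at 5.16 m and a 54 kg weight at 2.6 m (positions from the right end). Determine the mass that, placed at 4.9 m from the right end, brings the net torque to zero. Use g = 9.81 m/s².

m ≈ 66.8 kg

Sum moments about the pivot (at 4.1 m from the right end) (the support reaction has zero arm there).
Sign: 26 × 9.81 = 255.1 N down at 5.16 m → arm 1.06 m, τ = 255.1 × 1.06 = 270.4 N·m counterclockwise.
Weight: 54 × 9.81 = 529.7 N down at 2.6 m → arm 1.5 m, τ = 529.7 × 1.5 = 794.6 N·m clockwise.
Net moment of known loads = 524.2 N·m clockwise.
An unknown mass m at 4.9 m has arm 0.8 m; its moment is m·g·0.8 counterclockwise.
For rotational equilibrium, m × 9.81 × 0.8 = 524.2, so m = 524.2 / (9.81 × 0.8) = 66.8 kg.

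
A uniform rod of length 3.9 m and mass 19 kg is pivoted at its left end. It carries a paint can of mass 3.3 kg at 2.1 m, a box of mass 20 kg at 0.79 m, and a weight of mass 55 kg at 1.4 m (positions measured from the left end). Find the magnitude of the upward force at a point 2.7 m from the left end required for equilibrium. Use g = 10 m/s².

F ≈ 507 N

Choose the left end as the axis so the unknown pivot reaction has zero arm there.
Beam weight: 19 × 10 = 190 N down at 1.95 m → arm 1.95 m, τ = 190 × 1.95 = 370.5 N·m clockwise.
Paint can: 3.3 × 10 = 33 N down at 2.1 m → arm 2.1 m, τ = 33 × 2.1 = 69.3 N·m clockwise.
Box: 20 × 10 = 200 N down at 0.79 m → arm 0.79 m, τ = 200 × 0.79 = 158 N·m clockwise.
Weight: 55 × 10 = 550 N down at 1.4 m → arm 1.4 m, τ = 550 × 1.4 = 770 N·m clockwise.
Net moment of the loads = 1368 N·m clockwise.
The upward force F acts at a point 2.7 m from the left end, arm 2.7 m, giving F × 2.7 counterclockwise.
For rotational equilibrium, F × 2.7 = 1368, so F = 1368 / 2.7 = 507 N.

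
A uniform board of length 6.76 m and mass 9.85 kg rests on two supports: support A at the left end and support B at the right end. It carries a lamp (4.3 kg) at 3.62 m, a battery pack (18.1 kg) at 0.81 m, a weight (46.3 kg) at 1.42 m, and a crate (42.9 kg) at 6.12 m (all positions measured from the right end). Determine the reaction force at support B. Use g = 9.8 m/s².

R_B ≈ 622 N

Taking torques about support A:
Beam weight: 9.85 × 9.8 = 96.53 N down at 3.38 m → arm 3.38 m, τ = 96.53 × 3.38 = 326.3 N·m clockwise.
Lamp: 4.3 × 9.8 = 42.14 N down at 3.62 m → arm 3.14 m, τ = 42.14 × 3.14 = 132.3 N·m clockwise.
Battery pack: 18.1 × 9.8 = 177.4 N down at 0.81 m → arm 5.95 m, τ = 177.4 × 5.95 = 1056 N·m clockwise.
Weight: 46.3 × 9.8 = 453.7 N down at 1.42 m → arm 5.34 m, τ = 453.7 × 5.34 = 2423 N·m clockwise.
Crate: 42.9 × 9.8 = 420.4 N down at 6.12 m → arm 0.64 m, τ = 420.4 × 0.64 = 269.1 N·m clockwise.
Net load moment about support A = 4207 N·m clockwise.
Reaction R at support B is upward at 0 m, arm 6.76 m → moment R × 6.76 counterclockwise.
Στ = 0 ⇒ R × 6.76 = 4207 ⇒ R = 622 N.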